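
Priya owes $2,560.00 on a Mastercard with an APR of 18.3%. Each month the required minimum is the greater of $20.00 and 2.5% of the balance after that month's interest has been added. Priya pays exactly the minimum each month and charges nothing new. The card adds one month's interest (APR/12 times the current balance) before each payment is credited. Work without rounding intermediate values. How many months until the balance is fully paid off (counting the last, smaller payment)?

Monthly rate r = 18.3%/12 = 1.525% = 0.01525.
While 2.5% of the post-interest balance exceeds $20.00, each month B ← (B·(1+r))·(1 − 0.025), i.e. B shrinks by the factor (1+r)·0.975 = 0.98987.
This holds for months 1–116. Entering month 117 the balance is $785.68; 2.5% of the post-interest balance is now below $20.00, so the flat $20.00 minimum applies from here.
From month 117 a fixed $20.00 at rate r clears $785.68 in 61 more payments. Total: 116 + 61 = 177 months.

177 months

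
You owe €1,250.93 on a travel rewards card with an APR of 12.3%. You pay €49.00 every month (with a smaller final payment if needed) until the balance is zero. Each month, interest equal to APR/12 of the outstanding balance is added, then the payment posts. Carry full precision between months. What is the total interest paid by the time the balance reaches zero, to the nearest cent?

Monthly rate r = 12.3%/12 = 1.025% = 0.01025.
Payoff takes n = ⌈−ln(1 − rB₀/P)/ln(1+r)⌉ = ⌈29.749⌉ = 30 payments; the last is €36.72.
Total paid = 29·€49.00 + €36.72 = €1,457.72.
Total interest = total paid − principal = €1,457.72 − €1,250.93 = €206.79.

€206.79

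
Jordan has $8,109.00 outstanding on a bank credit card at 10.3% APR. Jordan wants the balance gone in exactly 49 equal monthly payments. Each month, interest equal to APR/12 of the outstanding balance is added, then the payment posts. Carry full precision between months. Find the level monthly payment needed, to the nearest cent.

$203.42

Monthly rate r = 10.3%/12 = 0.858333% = 0.00858333.
Level-payment amortization: P = B₀·r / (1 − (1+r)^(−n)) = 8109.00·0.00858333 / (1 − 1.00858^(−49)).
Denominator 1 − (1+r)^(−49) = 0.342156746.
P = 69.6022 / 0.342156746 ≈ 203.42.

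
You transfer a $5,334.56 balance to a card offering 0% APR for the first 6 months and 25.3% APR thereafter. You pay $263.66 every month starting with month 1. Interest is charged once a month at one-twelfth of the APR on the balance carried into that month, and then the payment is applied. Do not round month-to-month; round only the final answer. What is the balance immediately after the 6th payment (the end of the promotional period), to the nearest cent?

$3,752.60

Promo months 1–6 at r₀ = 0%/12 = 0; months 7+ at r₁ = 25.3%/12 = 0.0210833.
After month 6 (no interest yet): B = $5,334.56 − 6·$263.66 = $3,752.60.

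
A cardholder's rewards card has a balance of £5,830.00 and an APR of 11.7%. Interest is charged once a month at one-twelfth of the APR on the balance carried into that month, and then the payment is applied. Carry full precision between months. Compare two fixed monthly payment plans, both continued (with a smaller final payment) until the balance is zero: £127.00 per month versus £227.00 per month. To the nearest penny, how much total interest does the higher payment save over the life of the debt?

Monthly rate r = 11.7%/12 = 0.975% = 0.00975.
At £127.00/mo: n = ⌈−ln(1 − rB₀/P)/ln(1+r)⌉ = 62 payments (last £20.70); total interest = total paid − £5,830.00 = £1,937.70.
At £227.00/mo: 30 payments (last £160.37); total interest £913.37.
Interest saved = £1,937.70 − £913.37 = £1,024.33.

£1,024.33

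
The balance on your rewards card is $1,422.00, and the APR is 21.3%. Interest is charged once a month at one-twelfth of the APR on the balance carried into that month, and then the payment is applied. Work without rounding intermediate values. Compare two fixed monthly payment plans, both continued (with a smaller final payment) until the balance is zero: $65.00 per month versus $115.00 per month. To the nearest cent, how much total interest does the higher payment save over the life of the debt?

Monthly rate r = 21.3%/12 = 1.775% = 0.01775.
At $65.00/mo: n = ⌈−ln(1 − rB₀/P)/ln(1+r)⌉ = 28 payments (last $60.96); total interest = total paid − $1,422.00 = $393.96.
At $115.00/mo: 15 payments (last $9.74); total interest $197.74.
Interest saved = $393.96 − $197.74 = $196.22.

$196.22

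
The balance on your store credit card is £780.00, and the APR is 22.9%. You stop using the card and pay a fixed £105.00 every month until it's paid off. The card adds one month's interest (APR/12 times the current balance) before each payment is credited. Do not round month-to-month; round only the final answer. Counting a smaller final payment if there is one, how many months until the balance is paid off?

9 months

Monthly rate r = 22.9%/12 = 1.90833% = 0.0190833.
Recurrence: B ← B·(1+r) − £105.00.
Month 1: interest £14.88; balance after payment £689.88.
Month 2: interest £13.17; balance after payment £598.05.
Closed form: n = −ln(1 − rB₀/P)/ln(1+r) = −ln(0.85824)/ln(1.01908) ≈ 8.087, so the balance reaches zero during payment 9.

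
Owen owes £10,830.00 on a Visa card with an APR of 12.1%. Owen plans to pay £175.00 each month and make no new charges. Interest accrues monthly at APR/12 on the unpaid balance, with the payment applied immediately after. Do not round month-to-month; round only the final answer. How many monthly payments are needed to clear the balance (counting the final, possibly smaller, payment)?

98 payments

Monthly rate r = 12.1%/12 = 1.00833% = 0.0100833.
Recurrence: B ← B·(1+r) − £175.00.
Month 1: interest £109.20; balance after payment £10,764.20.
Month 2: interest £108.54; balance after payment £10,697.74.
Closed form: n = −ln(1 − rB₀/P)/ln(1+r) = −ln(0.37599)/ln(1.01008) ≈ 97.500, so the balance reaches zero during payment 98.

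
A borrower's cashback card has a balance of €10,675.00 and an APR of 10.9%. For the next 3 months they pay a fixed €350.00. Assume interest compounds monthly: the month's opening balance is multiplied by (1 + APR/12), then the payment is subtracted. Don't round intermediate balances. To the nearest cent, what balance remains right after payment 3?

Monthly rate r = 10.9%/12 = 0.908333% = 0.00908333.
Each month: B ← B·(1+r) − €350.00.
Month 1: interest €96.96; balance after payment €10,421.96.
Month 2: interest €94.67; balance after payment €10,166.63.
Month 3: interest €92.35; balance after payment €9,908.98.

€9,908.98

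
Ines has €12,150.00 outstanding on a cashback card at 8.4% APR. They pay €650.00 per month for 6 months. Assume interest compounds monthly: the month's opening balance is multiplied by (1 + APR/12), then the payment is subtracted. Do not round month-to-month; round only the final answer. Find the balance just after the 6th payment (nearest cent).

€8,700.42

Monthly rate r = 8.4%/12 = 0.7% = 0.007.
Each month: B ← B·(1+r) − €650.00.
Month 1: interest €85.05; balance after payment €11,585.05.
Month 2: interest €81.10; balance after payment €11,016.15.
Month 3: interest €77.11; balance after payment €10,443.26.
Month 4: interest €73.10; balance after payment €9,866.36.
Month 5: interest €69.06; balance after payment €9,285.43.
Month 6: interest €65.00; balance after payment €8,700.42.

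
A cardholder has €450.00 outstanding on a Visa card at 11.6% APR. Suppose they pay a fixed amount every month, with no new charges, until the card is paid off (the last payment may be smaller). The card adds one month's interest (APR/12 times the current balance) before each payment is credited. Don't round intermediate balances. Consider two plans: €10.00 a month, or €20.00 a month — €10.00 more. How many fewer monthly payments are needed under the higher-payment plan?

34 fewer payments

Monthly rate r = 11.6%/12 = 0.966667% = 0.00966667.
At €10.00/mo: n = ⌈−ln(1 − rB₀/P)/ln(1+r)⌉ = 60 payments (last €3.48); total interest = total paid − €450.00 = €143.48.
At €20.00/mo: 26 payments (last €9.91); total interest €59.91.
Payments saved = 60 − 26 = 34.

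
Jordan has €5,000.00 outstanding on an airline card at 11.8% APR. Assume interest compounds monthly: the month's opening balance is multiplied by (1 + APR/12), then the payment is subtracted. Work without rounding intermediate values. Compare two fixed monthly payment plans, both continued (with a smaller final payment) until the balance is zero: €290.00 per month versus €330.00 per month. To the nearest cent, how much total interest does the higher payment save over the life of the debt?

Monthly rate r = 11.8%/12 = 0.983333% = 0.00983333.
At €290.00/mo: n = ⌈−ln(1 − rB₀/P)/ln(1+r)⌉ = 19 payments (last €285.73); total interest = total paid − €5,000.00 = €505.73.
At €330.00/mo: 17 payments (last €161.15); total interest €441.15.
Interest saved = €505.73 − €441.15 = €64.58.

€64.58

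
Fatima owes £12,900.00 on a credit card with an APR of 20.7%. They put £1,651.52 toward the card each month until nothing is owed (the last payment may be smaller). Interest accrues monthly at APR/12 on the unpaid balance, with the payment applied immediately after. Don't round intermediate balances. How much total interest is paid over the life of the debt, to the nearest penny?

Monthly rate r = 20.7%/12 = 1.725% = 0.01725.
Payoff takes n = ⌈−ln(1 − rB₀/P)/ln(1+r)⌉ = ⌈8.462⌉ = 9 payments; the last is £766.50.
Total paid = 8·£1,651.52 + £766.50 = £13,978.66.
Total interest = total paid − principal = £13,978.66 − £12,900.00 = £1,078.66.

£1,078.66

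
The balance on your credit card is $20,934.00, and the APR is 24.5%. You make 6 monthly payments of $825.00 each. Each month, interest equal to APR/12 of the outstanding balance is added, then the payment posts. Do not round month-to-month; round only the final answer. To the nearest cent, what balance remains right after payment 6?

Monthly rate r = 24.5%/12 = 2.04167% = 0.0204167.
Each month: B ← B·(1+r) − $825.00.
Month 1: interest $427.40; balance after payment $20,536.40.
Month 2: interest $419.28; balance after payment $20,130.69.
Month 3: interest $411.00; balance after payment $19,716.69.
Month 4: interest $402.55; balance after payment $19,294.24.
Month 5: interest $393.92; balance after payment $18,863.16.
Month 6: interest $385.12; balance after payment $18,423.28.

$18,423.28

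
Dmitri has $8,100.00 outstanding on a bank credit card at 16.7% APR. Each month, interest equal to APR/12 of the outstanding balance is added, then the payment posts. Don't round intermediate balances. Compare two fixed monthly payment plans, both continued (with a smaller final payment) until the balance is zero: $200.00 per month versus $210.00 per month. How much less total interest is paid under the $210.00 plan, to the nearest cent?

Monthly rate r = 16.7%/12 = 1.39167% = 0.0139167.
At $200.00/mo: n = ⌈−ln(1 − rB₀/P)/ln(1+r)⌉ = 61 payments (last $0.15); total interest = total paid − $8,100.00 = $3,900.15.
At $210.00/mo: 56 payments (last $143.54); total interest $3,593.54.
Interest saved = $3,900.15 − $3,593.54 = $306.61.

$306.61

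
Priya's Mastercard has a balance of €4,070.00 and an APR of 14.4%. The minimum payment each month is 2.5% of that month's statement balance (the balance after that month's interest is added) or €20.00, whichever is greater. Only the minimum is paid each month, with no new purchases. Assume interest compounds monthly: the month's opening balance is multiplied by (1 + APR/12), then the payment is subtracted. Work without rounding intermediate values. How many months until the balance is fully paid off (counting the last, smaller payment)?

177 months

Monthly rate r = 14.4%/12 = 1.2% = 0.012.
While 2.5% of the post-interest balance exceeds €20.00, each month B ← (B·(1+r))·(1 − 0.025), i.e. B shrinks by the factor (1+r)·0.975 = 0.9867.
This holds for months 1–123. Entering month 124 the balance is €784.09; 2.5% of the post-interest balance is now below €20.00, so the flat €20.00 minimum applies from here.
From month 124 a fixed €20.00 at rate r clears €784.09 in 54 more payments. Total: 123 + 54 = 177 months.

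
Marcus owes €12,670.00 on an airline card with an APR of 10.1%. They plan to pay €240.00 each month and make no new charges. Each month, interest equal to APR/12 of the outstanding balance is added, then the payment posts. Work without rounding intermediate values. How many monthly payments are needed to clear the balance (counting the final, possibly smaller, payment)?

Monthly rate r = 10.1%/12 = 0.841667% = 0.00841667.
Recurrence: B ← B·(1+r) − €240.00.
Month 1: interest €106.64; balance after payment €12,536.64.
Month 2: interest €105.52; balance after payment €12,402.16.
Closed form: n = −ln(1 − rB₀/P)/ln(1+r) = −ln(0.55567)/ln(1.00842) ≈ 70.105, so the balance reaches zero during payment 71.

71 months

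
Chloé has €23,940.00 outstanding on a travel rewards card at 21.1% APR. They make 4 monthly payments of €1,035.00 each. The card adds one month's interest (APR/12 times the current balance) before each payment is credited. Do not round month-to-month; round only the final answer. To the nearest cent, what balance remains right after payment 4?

€21,418.23

Monthly rate r = 21.1%/12 = 1.75833% = 0.0175833.
Each month: B ← B·(1+r) − €1,035.00.
Month 1: interest €420.95; balance after payment €23,325.94.
Month 2: interest €410.15; balance after payment €22,701.09.
Month 3: interest €399.16; balance after payment €22,065.25.
Month 4: interest €387.98; balance after payment €21,418.23.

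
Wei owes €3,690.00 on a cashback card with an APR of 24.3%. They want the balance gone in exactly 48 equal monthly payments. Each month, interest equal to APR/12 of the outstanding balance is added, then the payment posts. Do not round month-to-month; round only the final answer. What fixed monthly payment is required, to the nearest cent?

Monthly rate r = 24.3%/12 = 2.025% = 0.02025.
Level-payment amortization: P = B₀·r / (1 − (1+r)^(−n)) = 3690.00·0.02025 / (1 − 1.02025^(−48)).
Denominator 1 − (1+r)^(−48) = 0.617982697.
P = 74.7225 / 0.617982697 ≈ 120.91.

€120.91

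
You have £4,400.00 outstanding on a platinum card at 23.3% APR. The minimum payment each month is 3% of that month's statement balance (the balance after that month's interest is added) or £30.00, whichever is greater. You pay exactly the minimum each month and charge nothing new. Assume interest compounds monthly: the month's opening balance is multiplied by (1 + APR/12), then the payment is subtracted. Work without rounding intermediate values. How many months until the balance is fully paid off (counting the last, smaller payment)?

187 months

Monthly rate r = 23.3%/12 = 1.94167% = 0.0194167.
While 3% of the post-interest balance exceeds £30.00, each month B ← (B·(1+r))·(1 − 0.03), i.e. B shrinks by the factor (1+r)·0.97 = 0.98883.
This holds for months 1–134. Entering month 135 the balance is £977.23; 3% of the post-interest balance is now below £30.00, so the flat £30.00 minimum applies from here.
From month 135 a fixed £30.00 at rate r clears £977.23 in 53 more payments. Total: 134 + 53 = 187 months.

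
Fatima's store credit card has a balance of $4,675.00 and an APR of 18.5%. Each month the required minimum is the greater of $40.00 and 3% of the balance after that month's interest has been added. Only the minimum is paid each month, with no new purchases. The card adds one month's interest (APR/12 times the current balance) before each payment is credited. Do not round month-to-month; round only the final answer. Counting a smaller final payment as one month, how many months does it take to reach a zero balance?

Monthly rate r = 18.5%/12 = 1.54167% = 0.0154167.
While 3% of the post-interest balance exceeds $40.00, each month B ← (B·(1+r))·(1 − 0.03), i.e. B shrinks by the factor (1+r)·0.97 = 0.98495.
This holds for months 1–84. Entering month 85 the balance is $1,308.36; 3% of the post-interest balance is now below $40.00, so the flat $40.00 minimum applies from here.
From month 85 a fixed $40.00 at rate r clears $1,308.36 in 46 more payments. Total: 84 + 46 = 130 months.

130 months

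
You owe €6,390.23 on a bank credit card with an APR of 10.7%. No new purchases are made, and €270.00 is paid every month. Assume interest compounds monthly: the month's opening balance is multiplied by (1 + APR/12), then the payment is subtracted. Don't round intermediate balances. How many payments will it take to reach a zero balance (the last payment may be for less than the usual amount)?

27 payments

Monthly rate r = 10.7%/12 = 0.891667% = 0.00891667.
Recurrence: B ← B·(1+r) − €270.00.
Month 1: interest €56.98; balance after payment €6,177.21.
Month 2: interest €55.08; balance after payment €5,962.29.
Closed form: n = −ln(1 − rB₀/P)/ln(1+r) = −ln(0.78896)/ln(1.00892) ≈ 26.702, so the balance reaches zero during payment 27.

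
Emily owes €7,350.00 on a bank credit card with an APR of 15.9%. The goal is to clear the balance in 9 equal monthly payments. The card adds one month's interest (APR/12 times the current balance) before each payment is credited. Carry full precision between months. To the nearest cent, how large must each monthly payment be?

€871.72

Monthly rate r = 15.9%/12 = 1.325% = 0.01325.
Level-payment amortization: P = B₀·r / (1 − (1+r)^(−n)) = 7350.00·0.01325 / (1 − 1.01325^(−9)).
Denominator 1 − (1+r)^(−9) = 0.111718764.
P = 97.3875 / 0.111718764 ≈ 871.72.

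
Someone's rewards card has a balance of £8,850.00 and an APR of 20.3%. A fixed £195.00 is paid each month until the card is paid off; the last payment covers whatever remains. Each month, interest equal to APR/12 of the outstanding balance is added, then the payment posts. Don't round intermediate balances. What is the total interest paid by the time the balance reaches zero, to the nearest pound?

Monthly rate r = 20.3%/12 = 1.69167% = 0.0169167.
Payoff takes n = ⌈−ln(1 − rB₀/P)/ln(1+r)⌉ = ⌈87.032⌉ = 88 payments; the last is £6.19.
Total paid = 87·£195.00 + £6.19 = £16,971.19.
Total interest = total paid − principal = £16,971.19 − £8,850.00 = £8,121.19.

£8,121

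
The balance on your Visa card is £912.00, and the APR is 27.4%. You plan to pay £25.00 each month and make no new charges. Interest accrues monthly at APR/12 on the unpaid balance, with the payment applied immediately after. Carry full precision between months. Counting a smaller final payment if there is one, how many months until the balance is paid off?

Monthly rate r = 27.4%/12 = 2.28333% = 0.0228333.
Recurrence: B ← B·(1+r) − £25.00.
Month 1: interest £20.82; balance after payment £907.82.
Month 2: interest £20.73; balance after payment £903.55.
Closed form: n = −ln(1 − rB₀/P)/ln(1+r) = −ln(0.16704)/ln(1.02283) ≈ 79.265, so the balance reaches zero during payment 80.

80 payments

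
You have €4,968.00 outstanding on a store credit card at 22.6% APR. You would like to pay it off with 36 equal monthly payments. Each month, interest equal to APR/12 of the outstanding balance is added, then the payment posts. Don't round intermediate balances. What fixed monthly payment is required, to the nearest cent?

€191.28

Monthly rate r = 22.6%/12 = 1.88333% = 0.0188333.
Level-payment amortization: P = B₀·r / (1 − (1+r)^(−n)) = 4968.00·0.0188333 / (1 − 1.01883^(−36)).
Denominator 1 − (1+r)^(−36) = 0.489157801.
P = 93.564 / 0.489157801 ≈ 191.28.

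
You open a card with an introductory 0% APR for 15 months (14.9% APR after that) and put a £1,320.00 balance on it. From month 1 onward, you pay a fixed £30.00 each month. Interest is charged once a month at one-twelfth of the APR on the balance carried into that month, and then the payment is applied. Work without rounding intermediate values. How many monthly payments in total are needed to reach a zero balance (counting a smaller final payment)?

Promo months 1–15 at r₀ = 0%/12 = 0; months 16+ at r₁ = 14.9%/12 = 0.0124167.
After month 15 (no interest yet): B = £1,320.00 − 15·£30.00 = £870.00.
Then at r₁ with £30.00/mo: n₂ = −ln(1 − r₁·B/P)/ln(1+r₁) ≈ 36.18 → 37 more payments.

52 months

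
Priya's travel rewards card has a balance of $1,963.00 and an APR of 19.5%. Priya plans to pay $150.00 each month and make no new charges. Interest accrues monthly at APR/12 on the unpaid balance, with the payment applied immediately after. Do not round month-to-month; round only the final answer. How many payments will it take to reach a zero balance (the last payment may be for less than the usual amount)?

15 payments

Monthly rate r = 19.5%/12 = 1.625% = 0.01625.
Recurrence: B ← B·(1+r) − $150.00.
Month 1: interest $31.90; balance after payment $1,844.90.
Month 2: interest $29.98; balance after payment $1,724.88.
Closed form: n = −ln(1 − rB₀/P)/ln(1+r) = −ln(0.78734)/ln(1.01625) ≈ 14.833, so the balance reaches zero during payment 15.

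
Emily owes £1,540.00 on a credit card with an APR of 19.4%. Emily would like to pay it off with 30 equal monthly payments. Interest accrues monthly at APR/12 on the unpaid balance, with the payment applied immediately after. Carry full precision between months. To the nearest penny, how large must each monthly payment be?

£65.19

Monthly rate r = 19.4%/12 = 1.61667% = 0.0161667.
Level-payment amortization: P = B₀·r / (1 − (1+r)^(−n)) = 1540.00·0.0161667 / (1 − 1.01617^(−30)).
Denominator 1 − (1+r)^(−30) = 0.38191008.
P = 24.8967 / 0.38191008 ≈ 65.19.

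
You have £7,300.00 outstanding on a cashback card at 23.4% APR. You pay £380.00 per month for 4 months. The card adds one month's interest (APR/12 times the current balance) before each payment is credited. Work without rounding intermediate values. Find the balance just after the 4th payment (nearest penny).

£6,321.23

Monthly rate r = 23.4%/12 = 1.95% = 0.0195.
Each month: B ← B·(1+r) − £380.00.
Month 1: interest £142.35; balance after payment £7,062.35.
Month 2: interest £137.72; balance after payment £6,820.07.
Month 3: interest £132.99; balance after payment £6,573.06.
Month 4: interest £128.17; balance after payment £6,321.23.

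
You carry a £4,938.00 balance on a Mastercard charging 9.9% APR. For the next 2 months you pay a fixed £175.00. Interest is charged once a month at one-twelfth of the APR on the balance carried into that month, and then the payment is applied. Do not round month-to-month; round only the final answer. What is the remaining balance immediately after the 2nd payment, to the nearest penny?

£4,668.37

Monthly rate r = 9.9%/12 = 0.825% = 0.00825.
Each month: B ← B·(1+r) − £175.00.
Month 1: interest £40.74; balance after payment £4,803.74.
Month 2: interest £39.63; balance after payment £4,668.37.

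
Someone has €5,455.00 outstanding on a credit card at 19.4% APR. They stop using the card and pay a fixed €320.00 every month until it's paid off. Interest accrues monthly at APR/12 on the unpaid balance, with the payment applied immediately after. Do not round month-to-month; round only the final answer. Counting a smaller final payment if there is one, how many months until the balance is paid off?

21 payments

Monthly rate r = 19.4%/12 = 1.61667% = 0.0161667.
Recurrence: B ← B·(1+r) − €320.00.
Month 1: interest €88.19; balance after payment €5,223.19.
Month 2: interest €84.44; balance after payment €4,987.63.
Closed form: n = −ln(1 − rB₀/P)/ln(1+r) = −ln(0.72441)/ln(1.01617) ≈ 20.103, so the balance reaches zero during payment 21.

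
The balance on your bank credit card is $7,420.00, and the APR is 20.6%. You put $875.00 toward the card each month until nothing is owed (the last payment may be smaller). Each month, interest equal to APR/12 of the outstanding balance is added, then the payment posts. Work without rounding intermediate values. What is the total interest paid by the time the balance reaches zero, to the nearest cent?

$668.98

Monthly rate r = 20.6%/12 = 1.71667% = 0.0171667.
Payoff takes n = ⌈−ln(1 − rB₀/P)/ln(1+r)⌉ = ⌈9.243⌉ = 10 payments; the last is $213.98.
Total paid = 9·$875.00 + $213.98 = $8,088.98.
Total interest = total paid − principal = $8,088.98 − $7,420.00 = $668.98.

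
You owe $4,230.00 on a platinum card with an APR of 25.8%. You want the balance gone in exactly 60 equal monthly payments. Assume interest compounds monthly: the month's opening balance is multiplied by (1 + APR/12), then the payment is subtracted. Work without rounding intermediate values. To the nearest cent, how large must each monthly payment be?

$126.15

Monthly rate r = 25.8%/12 = 2.15% = 0.0215.
Level-payment amortization: P = B₀·r / (1 − (1+r)^(−n)) = 4230.00·0.0215 / (1 − 1.0215^(−60)).
Denominator 1 − (1+r)^(−60) = 0.720939902.
P = 90.945 / 0.720939902 ≈ 126.15.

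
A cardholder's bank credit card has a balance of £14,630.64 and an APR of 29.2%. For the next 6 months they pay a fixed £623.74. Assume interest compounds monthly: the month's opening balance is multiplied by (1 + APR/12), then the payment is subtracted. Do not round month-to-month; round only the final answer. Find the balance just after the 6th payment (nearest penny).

Monthly rate r = 29.2%/12 = 2.43333% = 0.0243333.
Each month: B ← B·(1+r) − £623.74.
Month 1: interest £356.01; balance after payment £14,362.91.
Month 2: interest £349.50; balance after payment £14,088.67.
Month 3: interest £342.82; balance after payment £13,807.75.
Month 4: interest £335.99; balance after payment £13,520.00.
Month 5: interest £328.99; balance after payment £13,225.25.
Month 6: interest £321.81; balance after payment £12,923.32.

£12,923.32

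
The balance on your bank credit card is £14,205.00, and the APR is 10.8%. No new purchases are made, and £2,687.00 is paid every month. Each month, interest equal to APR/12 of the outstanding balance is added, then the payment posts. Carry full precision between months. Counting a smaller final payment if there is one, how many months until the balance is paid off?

Monthly rate r = 10.8%/12 = 0.9% = 0.009.
Recurrence: B ← B·(1+r) − £2,687.00.
Month 1: interest £127.85; balance after payment £11,645.84.
Month 2: interest £104.81; balance after payment £9,063.66.
Month 3: interest £81.57; balance after payment £6,458.23.
Month 4: interest £58.12; balance after payment £3,829.35.
Month 5: interest £34.46; balance after payment £1,176.82.
Month 6: interest £10.59; balance after payment £0.00.

6 months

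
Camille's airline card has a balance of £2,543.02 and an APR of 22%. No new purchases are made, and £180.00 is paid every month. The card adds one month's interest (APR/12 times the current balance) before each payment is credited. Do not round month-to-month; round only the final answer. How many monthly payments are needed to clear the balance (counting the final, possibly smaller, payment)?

Monthly rate r = 22%/12 = 1.83333% = 0.0183333.
Recurrence: B ← B·(1+r) − £180.00.
Month 1: interest £46.62; balance after payment £2,409.64.
Month 2: interest £44.18; balance after payment £2,273.82.
Closed form: n = −ln(1 − rB₀/P)/ln(1+r) = −ln(0.74099)/ln(1.01833) ≈ 16.501, so the balance reaches zero during payment 17.

17 payments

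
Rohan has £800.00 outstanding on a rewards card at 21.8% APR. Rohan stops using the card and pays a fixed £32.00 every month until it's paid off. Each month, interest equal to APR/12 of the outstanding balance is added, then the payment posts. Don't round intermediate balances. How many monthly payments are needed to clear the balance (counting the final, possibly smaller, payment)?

Monthly rate r = 21.8%/12 = 1.81667% = 0.0181667.
Recurrence: B ← B·(1+r) − £32.00.
Month 1: interest £14.53; balance after payment £782.53.
Month 2: interest £14.22; balance after payment £764.75.
Closed form: n = −ln(1 − rB₀/P)/ln(1+r) = −ln(0.54583)/ln(1.01817) ≈ 33.629, so the balance reaches zero during payment 34.

34 payments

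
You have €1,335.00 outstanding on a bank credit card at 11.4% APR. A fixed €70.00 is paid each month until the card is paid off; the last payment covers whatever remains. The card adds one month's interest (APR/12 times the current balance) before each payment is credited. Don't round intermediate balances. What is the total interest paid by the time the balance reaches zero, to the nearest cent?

€144.89

Monthly rate r = 11.4%/12 = 0.95% = 0.0095.
Payoff takes n = ⌈−ln(1 − rB₀/P)/ln(1+r)⌉ = ⌈21.141⌉ = 22 payments; the last is €9.89.
Total paid = 21·€70.00 + €9.89 = €1,479.89.
Total interest = total paid − principal = €1,479.89 − €1,335.00 = €144.89.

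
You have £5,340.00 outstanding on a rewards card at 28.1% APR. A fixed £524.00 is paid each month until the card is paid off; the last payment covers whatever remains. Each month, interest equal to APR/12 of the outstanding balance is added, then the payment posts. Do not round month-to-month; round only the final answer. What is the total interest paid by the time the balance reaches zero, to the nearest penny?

£833.19

Monthly rate r = 28.1%/12 = 2.34167% = 0.0234167.
Payoff takes n = ⌈−ln(1 − rB₀/P)/ln(1+r)⌉ = ⌈11.779⌉ = 12 payments; the last is £409.19.
Total paid = 11·£524.00 + £409.19 = £6,173.19.
Total interest = total paid − principal = £6,173.19 − £5,340.00 = £833.19.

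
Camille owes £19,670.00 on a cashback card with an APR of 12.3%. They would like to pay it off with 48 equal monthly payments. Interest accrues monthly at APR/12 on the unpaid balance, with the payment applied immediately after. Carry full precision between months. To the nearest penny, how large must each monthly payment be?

Monthly rate r = 12.3%/12 = 1.025% = 0.01025.
Level-payment amortization: P = B₀·r / (1 − (1+r)^(−n)) = 19670.00·0.01025 / (1 − 1.01025^(−48)).
Denominator 1 − (1+r)^(−48) = 0.387064518.
P = 201.618 / 0.387064518 ≈ 520.89.

£520.89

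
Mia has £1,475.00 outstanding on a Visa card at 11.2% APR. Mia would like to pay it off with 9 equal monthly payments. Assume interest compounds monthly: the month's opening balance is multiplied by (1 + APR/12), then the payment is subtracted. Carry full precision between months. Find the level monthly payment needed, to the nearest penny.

Monthly rate r = 11.2%/12 = 0.933333% = 0.00933333.
Level-payment amortization: P = B₀·r / (1 − (1+r)^(−n)) = 1475.00·0.00933333 / (1 − 1.00933^(−9)).
Denominator 1 − (1+r)^(−9) = 0.0802104841.
P = 13.7667 / 0.0802104841 ≈ 171.63.

£171.63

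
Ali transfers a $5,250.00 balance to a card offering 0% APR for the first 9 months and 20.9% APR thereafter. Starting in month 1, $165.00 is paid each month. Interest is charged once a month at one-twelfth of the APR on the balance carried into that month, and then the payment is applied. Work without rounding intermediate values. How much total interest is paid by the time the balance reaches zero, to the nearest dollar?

$1,076

Promo months 1–9 at r₀ = 0%/12 = 0; months 10+ at r₁ = 20.9%/12 = 0.0174167.
After month 9 (no interest yet): B = $5,250.00 − 9·$165.00 = $3,765.00.
Then at r₁ with $165.00/mo: n₂ = −ln(1 − r₁·B/P)/ln(1+r₁) ≈ 29.34 → 30 more payments.
Total paid = 38·$165.00 + $55.69 = $6,325.69; interest = $6,325.69 − $5,250.00 = $1,075.69.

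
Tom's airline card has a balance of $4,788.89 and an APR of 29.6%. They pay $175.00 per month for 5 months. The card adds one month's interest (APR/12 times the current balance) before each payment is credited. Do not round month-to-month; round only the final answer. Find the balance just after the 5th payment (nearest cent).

$4,490.14

Monthly rate r = 29.6%/12 = 2.46667% = 0.0246667.
Each month: B ← B·(1+r) − $175.00.
Month 1: interest $118.13; balance after payment $4,732.02.
Month 2: interest $116.72; balance after payment $4,673.74.
Month 3: interest $115.29; balance after payment $4,614.02.
Month 4: interest $113.81; balance after payment $4,552.84.
Month 5: interest $112.30; balance after payment $4,490.14.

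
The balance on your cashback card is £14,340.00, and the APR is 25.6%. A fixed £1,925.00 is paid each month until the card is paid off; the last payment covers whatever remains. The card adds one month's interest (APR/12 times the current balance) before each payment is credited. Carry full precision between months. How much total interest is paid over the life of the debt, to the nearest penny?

Monthly rate r = 25.6%/12 = 2.13333% = 0.0213333.
Payoff takes n = ⌈−ln(1 − rB₀/P)/ln(1+r)⌉ = ⌈8.199⌉ = 9 payments; the last is £385.91.
Total paid = 8·£1,925.00 + £385.91 = £15,785.91.
Total interest = total paid − principal = £15,785.91 − £14,340.00 = £1,445.91.

£1,445.91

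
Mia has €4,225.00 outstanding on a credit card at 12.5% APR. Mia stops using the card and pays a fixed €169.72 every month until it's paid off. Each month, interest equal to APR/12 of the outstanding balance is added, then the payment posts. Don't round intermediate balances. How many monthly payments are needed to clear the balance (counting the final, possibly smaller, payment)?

29 months

Monthly rate r = 12.5%/12 = 1.04167% = 0.0104167.
Recurrence: B ← B·(1+r) − €169.72.
Month 1: interest €44.01; balance after payment €4,099.29.
Month 2: interest €42.70; balance after payment €3,972.27.
Closed form: n = −ln(1 − rB₀/P)/ln(1+r) = −ln(0.74069)/ln(1.01042) ≈ 28.967, so the balance reaches zero during payment 29.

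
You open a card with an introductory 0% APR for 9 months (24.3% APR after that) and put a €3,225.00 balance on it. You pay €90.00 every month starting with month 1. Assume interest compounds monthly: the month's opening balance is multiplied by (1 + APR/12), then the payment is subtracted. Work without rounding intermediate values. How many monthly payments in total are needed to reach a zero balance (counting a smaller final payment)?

49 payments

Promo months 1–9 at r₀ = 0%/12 = 0; months 10+ at r₁ = 24.3%/12 = 0.02025.
After month 9 (no interest yet): B = €3,225.00 − 9·€90.00 = €2,415.00.
Then at r₁ with €90.00/mo: n₂ = −ln(1 − r₁·B/P)/ln(1+r₁) ≈ 39.10 → 40 more payments.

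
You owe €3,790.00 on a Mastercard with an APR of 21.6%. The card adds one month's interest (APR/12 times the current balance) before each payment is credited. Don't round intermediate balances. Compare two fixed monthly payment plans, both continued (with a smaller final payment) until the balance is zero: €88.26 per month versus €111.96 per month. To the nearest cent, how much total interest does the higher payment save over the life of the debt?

€1,436.05

Monthly rate r = 21.6%/12 = 1.8% = 0.018.
At €88.26/mo: n = ⌈−ln(1 − rB₀/P)/ln(1+r)⌉ = 84 payments (last €9.19); total interest = total paid − €3,790.00 = €3,544.77.
At €111.96/mo: 53 payments (last €76.80); total interest €2,108.72.
Interest saved = €3,544.77 − €2,108.72 = €1,436.05.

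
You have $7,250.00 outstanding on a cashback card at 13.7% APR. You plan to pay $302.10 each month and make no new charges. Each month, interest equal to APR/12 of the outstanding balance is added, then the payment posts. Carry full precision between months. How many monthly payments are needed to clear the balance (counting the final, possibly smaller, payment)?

29 payments

Monthly rate r = 13.7%/12 = 1.14167% = 0.0114167.
Recurrence: B ← B·(1+r) − $302.10.
Month 1: interest $82.77; balance after payment $7,030.67.
Month 2: interest $80.27; balance after payment $6,808.84.
Closed form: n = −ln(1 − rB₀/P)/ln(1+r) = −ln(0.72602)/ln(1.01142) ≈ 28.205, so the balance reaches zero during payment 29.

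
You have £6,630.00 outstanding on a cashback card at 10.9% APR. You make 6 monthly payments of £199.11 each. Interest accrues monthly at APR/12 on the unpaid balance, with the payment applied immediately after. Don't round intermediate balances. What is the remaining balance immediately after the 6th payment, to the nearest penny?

Monthly rate r = 10.9%/12 = 0.908333% = 0.00908333.
Each month: B ← B·(1+r) − £199.11.
Month 1: interest £60.22; balance after payment £6,491.11.
Month 2: interest £58.96; balance after payment £6,350.96.
Month 3: interest £57.69; balance after payment £6,209.54.
Month 4: interest £56.40; balance after payment £6,066.83.
Month 5: interest £55.11; balance after payment £5,922.83.
Month 6: interest £53.80; balance after payment £5,777.52.

£5,777.52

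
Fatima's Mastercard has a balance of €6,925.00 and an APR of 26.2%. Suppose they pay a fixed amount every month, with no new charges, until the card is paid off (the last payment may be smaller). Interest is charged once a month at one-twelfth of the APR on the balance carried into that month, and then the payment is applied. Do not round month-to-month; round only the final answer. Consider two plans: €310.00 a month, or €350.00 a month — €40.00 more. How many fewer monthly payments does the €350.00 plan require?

4 fewer payments

Monthly rate r = 26.2%/12 = 2.18333% = 0.0218333.
At €310.00/mo: n = ⌈−ln(1 − rB₀/P)/ln(1+r)⌉ = 31 payments (last €300.77); total interest = total paid − €6,925.00 = €2,675.77.
At €350.00/mo: 27 payments (last €66.28); total interest €2,241.28.
Payments saved = 31 − 27 = 4.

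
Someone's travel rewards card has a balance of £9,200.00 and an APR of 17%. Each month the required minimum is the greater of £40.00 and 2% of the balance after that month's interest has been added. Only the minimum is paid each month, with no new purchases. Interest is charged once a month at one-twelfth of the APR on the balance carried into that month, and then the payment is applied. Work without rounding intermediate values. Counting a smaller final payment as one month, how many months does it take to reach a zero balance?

Monthly rate r = 17%/12 = 1.41667% = 0.0141667.
While 2% of the post-interest balance exceeds £40.00, each month B ← (B·(1+r))·(1 − 0.02), i.e. B shrinks by the factor (1+r)·0.98 = 0.99388.
This holds for months 1–252. Entering month 253 the balance is £1,960.25; 2% of the post-interest balance is now below £40.00, so the flat £40.00 minimum applies from here.
From month 253 a fixed £40.00 at rate r clears £1,960.25 in 85 more payments. Total: 252 + 85 = 337 months.

337 months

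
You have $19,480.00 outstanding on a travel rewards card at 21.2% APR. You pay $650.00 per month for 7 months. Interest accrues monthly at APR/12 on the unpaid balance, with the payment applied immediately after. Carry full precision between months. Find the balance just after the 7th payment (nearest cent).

Monthly rate r = 21.2%/12 = 1.76667% = 0.0176667.
Each month: B ← B·(1+r) − $650.00.
Month 1: interest $344.15; balance after payment $19,174.15.
Month 2: interest $338.74; balance after payment $18,862.89.
Month 3: interest $333.24; balance after payment $18,546.13.
Month 4: interest $327.65; balance after payment $18,223.78.
Month 5: interest $321.95; balance after payment $17,895.74.
Month 6: interest $316.16; balance after payment $17,561.89.
Month 7: interest $310.26; balance after payment $17,222.15.

$17,222.15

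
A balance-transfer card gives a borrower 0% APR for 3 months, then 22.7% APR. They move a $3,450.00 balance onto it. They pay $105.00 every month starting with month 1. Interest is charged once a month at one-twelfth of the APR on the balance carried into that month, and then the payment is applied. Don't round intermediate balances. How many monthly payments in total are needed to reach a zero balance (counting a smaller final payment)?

48 payments

Promo months 1–3 at r₀ = 0%/12 = 0; months 4+ at r₁ = 22.7%/12 = 0.0189167.
After month 3 (no interest yet): B = $3,450.00 − 3·$105.00 = $3,135.00.
Then at r₁ with $105.00/mo: n₂ = −ln(1 − r₁·B/P)/ln(1+r₁) ≈ 44.39 → 45 more payments.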